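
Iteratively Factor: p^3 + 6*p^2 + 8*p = (p + 4)*(p^2 + 2*p) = p*(p + 4)*(p + 2)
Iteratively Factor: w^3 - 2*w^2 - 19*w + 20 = (w + 4)*(w^2 - 6*w + 5) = (w - 5)*(w + 4)*(w - 1)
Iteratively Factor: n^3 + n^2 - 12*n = (n - 3)*(n^2 + 4*n) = (n - 3)*(n + 4)*(n)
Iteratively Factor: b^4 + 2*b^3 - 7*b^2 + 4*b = (b + 4)*(b^3 - 2*b^2 + b) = b*(b + 4)*(b^2 - 2*b + 1) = b*(b - 1)*(b + 4)*(b - 1)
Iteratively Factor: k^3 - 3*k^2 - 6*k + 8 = (k + 2)*(k^2 - 5*k + 4) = (k - 4)*(k + 2)*(k - 1)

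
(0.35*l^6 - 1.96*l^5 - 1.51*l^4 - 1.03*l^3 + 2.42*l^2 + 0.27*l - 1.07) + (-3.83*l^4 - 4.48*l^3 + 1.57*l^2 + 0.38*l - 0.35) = 0.35*l^6 - 1.96*l^5 - 5.34*l^4 - 5.51*l^3 + 3.99*l^2 + 0.65*l - 1.42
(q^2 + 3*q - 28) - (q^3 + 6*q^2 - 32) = -q^3 - 5*q^2 + 3*q + 4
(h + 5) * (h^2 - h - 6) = h^3 + 4*h^2 - 11*h - 30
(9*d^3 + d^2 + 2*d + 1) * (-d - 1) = -9*d^4 - 10*d^3 - 3*d^2 - 3*d - 1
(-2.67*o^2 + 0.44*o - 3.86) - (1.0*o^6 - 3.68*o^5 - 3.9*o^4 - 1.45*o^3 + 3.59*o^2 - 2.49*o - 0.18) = -1.0*o^6 + 3.68*o^5 + 3.9*o^4 + 1.45*o^3 - 6.26*o^2 + 2.93*o - 3.68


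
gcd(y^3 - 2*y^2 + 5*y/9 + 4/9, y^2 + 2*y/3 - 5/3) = y - 1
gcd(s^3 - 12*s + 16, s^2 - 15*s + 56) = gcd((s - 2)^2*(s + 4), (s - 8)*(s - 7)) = 1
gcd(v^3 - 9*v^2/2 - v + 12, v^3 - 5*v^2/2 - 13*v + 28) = v^2 - 6*v + 8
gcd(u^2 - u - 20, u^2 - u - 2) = 1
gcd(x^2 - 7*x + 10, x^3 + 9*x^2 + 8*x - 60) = x - 2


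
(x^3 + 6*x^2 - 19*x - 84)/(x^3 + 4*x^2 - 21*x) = (x^2 - x - 12)/(x*(x - 3))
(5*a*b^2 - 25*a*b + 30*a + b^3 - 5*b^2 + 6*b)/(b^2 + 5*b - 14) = (5*a*b - 15*a + b^2 - 3*b)/(b + 7)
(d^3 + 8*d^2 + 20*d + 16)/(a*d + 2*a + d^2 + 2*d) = (d^2 + 6*d + 8)/(a + d)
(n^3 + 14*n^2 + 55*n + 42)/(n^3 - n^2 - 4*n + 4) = (n^3 + 14*n^2 + 55*n + 42)/(n^3 - n^2 - 4*n + 4)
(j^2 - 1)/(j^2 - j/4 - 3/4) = 4*(j + 1)/(4*j + 3)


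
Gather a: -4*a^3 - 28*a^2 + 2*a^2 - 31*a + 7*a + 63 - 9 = -4*a^3 - 26*a^2 - 24*a + 54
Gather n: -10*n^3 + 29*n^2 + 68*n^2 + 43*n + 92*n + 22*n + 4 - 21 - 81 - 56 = -10*n^3 + 97*n^2 + 157*n - 154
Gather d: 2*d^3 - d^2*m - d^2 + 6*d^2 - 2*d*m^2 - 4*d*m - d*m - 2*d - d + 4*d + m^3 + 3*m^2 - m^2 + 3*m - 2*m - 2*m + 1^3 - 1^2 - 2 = 2*d^3 + d^2*(5 - m) + d*(-2*m^2 - 5*m + 1) + m^3 + 2*m^2 - m - 2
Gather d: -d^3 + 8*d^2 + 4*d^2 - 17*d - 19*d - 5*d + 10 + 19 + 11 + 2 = -d^3 + 12*d^2 - 41*d + 42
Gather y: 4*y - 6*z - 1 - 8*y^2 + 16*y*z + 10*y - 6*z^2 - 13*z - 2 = -8*y^2 + y*(16*z + 14) - 6*z^2 - 19*z - 3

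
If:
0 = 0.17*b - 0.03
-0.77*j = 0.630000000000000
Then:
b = 0.18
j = -0.82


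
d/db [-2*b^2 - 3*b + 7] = -4*b - 3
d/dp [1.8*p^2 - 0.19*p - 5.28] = 3.6*p - 0.19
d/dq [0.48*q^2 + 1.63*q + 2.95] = 0.96*q + 1.63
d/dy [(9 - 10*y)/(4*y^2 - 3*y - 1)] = (40*y^2 - 72*y + 37)/(16*y^4 - 24*y^3 + y^2 + 6*y + 1)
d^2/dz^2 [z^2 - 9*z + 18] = 2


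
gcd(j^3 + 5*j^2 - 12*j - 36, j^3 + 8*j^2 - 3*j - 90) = j^2 + 3*j - 18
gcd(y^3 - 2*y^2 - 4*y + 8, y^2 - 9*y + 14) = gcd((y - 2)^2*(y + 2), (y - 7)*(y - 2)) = y - 2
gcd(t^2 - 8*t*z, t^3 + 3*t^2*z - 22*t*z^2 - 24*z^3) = 1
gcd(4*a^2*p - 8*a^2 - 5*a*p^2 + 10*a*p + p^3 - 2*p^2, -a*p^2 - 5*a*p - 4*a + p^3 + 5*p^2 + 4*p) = -a + p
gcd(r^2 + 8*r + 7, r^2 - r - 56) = r + 7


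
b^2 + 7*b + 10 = (b + 2)*(b + 5)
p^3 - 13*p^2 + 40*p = p*(p - 8)*(p - 5)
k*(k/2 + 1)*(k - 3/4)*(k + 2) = k^4/2 + 13*k^3/8 + k^2/2 - 3*k/2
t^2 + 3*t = t*(t + 3)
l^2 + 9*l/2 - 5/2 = (l - 1/2)*(l + 5)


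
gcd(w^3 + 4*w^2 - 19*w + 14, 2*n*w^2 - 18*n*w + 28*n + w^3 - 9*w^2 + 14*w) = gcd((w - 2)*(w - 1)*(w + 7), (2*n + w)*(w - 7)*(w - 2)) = w - 2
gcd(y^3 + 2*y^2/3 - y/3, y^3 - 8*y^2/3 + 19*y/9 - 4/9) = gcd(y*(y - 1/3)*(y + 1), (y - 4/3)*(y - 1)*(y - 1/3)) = y - 1/3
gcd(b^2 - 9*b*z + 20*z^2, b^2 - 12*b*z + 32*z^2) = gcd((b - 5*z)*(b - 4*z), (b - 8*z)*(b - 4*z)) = -b + 4*z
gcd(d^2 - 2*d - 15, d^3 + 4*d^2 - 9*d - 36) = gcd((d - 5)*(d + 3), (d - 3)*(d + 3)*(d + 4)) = d + 3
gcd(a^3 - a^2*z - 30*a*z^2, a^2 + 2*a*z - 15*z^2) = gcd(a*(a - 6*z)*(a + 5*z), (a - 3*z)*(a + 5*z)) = a + 5*z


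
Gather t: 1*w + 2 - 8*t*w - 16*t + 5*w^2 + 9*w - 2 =t*(-8*w - 16) + 5*w^2 + 10*w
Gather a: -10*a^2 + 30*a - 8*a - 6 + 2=-10*a^2 + 22*a - 4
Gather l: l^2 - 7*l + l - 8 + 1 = l^2 - 6*l - 7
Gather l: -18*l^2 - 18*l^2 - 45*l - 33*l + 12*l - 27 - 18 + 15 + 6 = -36*l^2 - 66*l - 24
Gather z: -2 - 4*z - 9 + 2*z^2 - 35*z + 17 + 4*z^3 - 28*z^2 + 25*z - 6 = 4*z^3 - 26*z^2 - 14*z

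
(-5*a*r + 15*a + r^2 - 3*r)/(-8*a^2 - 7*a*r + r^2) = (5*a*r - 15*a - r^2 + 3*r)/(8*a^2 + 7*a*r - r^2)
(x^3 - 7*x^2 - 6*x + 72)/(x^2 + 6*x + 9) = (x^2 - 10*x + 24)/(x + 3)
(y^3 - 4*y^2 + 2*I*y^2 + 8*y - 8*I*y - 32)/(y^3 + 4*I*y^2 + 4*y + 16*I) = (y - 4)/(y + 2*I)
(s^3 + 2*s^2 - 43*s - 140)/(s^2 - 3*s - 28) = s + 5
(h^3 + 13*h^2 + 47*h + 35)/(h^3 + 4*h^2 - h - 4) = (h^2 + 12*h + 35)/(h^2 + 3*h - 4)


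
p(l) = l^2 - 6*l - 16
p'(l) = 2*l - 6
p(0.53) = -18.90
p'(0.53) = -4.94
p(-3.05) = 11.60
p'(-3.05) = -12.10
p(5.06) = -20.76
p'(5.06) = 4.12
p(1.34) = -22.24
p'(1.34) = -3.32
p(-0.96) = -9.32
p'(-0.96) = -7.92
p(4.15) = -23.68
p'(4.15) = 2.30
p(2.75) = -24.94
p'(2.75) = -0.50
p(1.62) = -23.10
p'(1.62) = -2.76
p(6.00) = -16.00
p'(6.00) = 6.00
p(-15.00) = 299.00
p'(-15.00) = -36.00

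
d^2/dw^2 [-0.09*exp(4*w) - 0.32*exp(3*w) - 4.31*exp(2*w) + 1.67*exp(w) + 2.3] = (-1.44*exp(3*w) - 2.88*exp(2*w) - 17.24*exp(w) + 1.67)*exp(w)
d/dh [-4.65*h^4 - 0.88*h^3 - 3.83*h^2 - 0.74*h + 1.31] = -18.6*h^3 - 2.64*h^2 - 7.66*h - 0.74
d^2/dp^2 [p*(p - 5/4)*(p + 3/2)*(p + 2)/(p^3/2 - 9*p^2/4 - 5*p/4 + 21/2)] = 63*(16*p^3 - 108*p^2 + 198*p - 51)/(8*p^6 - 156*p^5 + 1266*p^4 - 5473*p^3 + 13293*p^2 - 17199*p + 9261)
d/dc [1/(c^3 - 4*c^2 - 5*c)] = (-3*c^2 + 8*c + 5)/(c^2*(-c^2 + 4*c + 5)^2)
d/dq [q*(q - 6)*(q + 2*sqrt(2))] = 3*q^2 - 12*q + 4*sqrt(2)*q - 12*sqrt(2)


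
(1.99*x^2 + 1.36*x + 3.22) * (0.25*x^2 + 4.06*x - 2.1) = 0.4975*x^4 + 8.4194*x^3 + 2.1476*x^2 + 10.2172*x - 6.762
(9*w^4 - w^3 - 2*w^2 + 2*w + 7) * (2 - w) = -9*w^5 + 19*w^4 - 6*w^2 - 3*w + 14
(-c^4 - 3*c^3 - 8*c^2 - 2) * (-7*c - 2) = 7*c^5 + 23*c^4 + 62*c^3 + 16*c^2 + 14*c + 4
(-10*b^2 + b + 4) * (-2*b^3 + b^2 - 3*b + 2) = 20*b^5 - 12*b^4 + 23*b^3 - 19*b^2 - 10*b + 8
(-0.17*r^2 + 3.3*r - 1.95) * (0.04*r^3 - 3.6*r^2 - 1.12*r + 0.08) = -0.0068*r^5 + 0.744*r^4 - 11.7676*r^3 + 3.3104*r^2 + 2.448*r - 0.156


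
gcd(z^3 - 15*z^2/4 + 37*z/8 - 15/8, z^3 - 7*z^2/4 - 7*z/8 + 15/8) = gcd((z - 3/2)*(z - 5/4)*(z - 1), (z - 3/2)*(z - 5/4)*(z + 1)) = z^2 - 11*z/4 + 15/8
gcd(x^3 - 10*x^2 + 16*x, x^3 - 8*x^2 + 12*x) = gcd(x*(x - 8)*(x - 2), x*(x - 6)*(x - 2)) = x^2 - 2*x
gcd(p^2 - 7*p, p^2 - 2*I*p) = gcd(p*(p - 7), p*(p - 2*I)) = p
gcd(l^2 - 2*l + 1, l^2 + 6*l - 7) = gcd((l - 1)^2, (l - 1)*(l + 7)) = l - 1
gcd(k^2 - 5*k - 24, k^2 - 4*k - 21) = k + 3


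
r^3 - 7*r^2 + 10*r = r*(r - 5)*(r - 2)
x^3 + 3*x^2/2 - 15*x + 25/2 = (x - 5/2)*(x - 1)*(x + 5)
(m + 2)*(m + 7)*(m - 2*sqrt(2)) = m^3 - 2*sqrt(2)*m^2 + 9*m^2 - 18*sqrt(2)*m + 14*m - 28*sqrt(2)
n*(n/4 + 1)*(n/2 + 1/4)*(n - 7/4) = n^4/8 + 11*n^3/32 - 47*n^2/64 - 7*n/16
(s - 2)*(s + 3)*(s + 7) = s^3 + 8*s^2 + s - 42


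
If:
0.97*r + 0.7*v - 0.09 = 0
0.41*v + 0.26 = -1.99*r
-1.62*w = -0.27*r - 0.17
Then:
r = -0.22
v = 0.43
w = 0.07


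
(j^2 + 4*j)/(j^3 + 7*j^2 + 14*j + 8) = j/(j^2 + 3*j + 2)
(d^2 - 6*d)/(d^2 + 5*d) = (d - 6)/(d + 5)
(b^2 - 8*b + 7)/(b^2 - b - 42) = (b - 1)/(b + 6)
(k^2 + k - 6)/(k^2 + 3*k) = (k - 2)/k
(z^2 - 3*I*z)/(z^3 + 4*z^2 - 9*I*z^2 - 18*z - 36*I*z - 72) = z/(z^2 + z*(4 - 6*I) - 24*I)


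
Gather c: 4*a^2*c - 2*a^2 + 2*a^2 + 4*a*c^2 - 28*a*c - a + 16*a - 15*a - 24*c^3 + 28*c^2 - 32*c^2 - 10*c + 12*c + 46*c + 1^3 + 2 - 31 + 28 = -24*c^3 + c^2*(4*a - 4) + c*(4*a^2 - 28*a + 48)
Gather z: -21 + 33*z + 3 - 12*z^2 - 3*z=-12*z^2 + 30*z - 18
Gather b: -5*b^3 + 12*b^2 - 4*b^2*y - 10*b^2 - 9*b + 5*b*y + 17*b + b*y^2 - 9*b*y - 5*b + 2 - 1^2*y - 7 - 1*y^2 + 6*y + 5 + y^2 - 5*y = -5*b^3 + b^2*(2 - 4*y) + b*(y^2 - 4*y + 3)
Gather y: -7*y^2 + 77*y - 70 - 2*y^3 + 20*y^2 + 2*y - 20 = -2*y^3 + 13*y^2 + 79*y - 90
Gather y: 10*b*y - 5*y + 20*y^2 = 20*y^2 + y*(10*b - 5)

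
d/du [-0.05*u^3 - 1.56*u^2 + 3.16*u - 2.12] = -0.15*u^2 - 3.12*u + 3.16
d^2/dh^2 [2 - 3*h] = 0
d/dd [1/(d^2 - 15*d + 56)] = (15 - 2*d)/(d^2 - 15*d + 56)^2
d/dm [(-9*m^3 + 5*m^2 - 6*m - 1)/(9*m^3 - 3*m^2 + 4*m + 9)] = 2*(-9*m^4 + 18*m^3 - 107*m^2 + 42*m - 25)/(81*m^6 - 54*m^5 + 81*m^4 + 138*m^3 - 38*m^2 + 72*m + 81)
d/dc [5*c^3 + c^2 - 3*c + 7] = 15*c^2 + 2*c - 3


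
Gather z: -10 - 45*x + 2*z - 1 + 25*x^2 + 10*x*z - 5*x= 25*x^2 - 50*x + z*(10*x + 2) - 11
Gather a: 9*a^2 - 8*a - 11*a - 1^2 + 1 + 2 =9*a^2 - 19*a + 2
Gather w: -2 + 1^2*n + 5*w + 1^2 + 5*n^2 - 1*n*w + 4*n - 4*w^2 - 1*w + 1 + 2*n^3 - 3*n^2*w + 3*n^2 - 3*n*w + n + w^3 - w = 2*n^3 + 8*n^2 + 6*n + w^3 - 4*w^2 + w*(-3*n^2 - 4*n + 3)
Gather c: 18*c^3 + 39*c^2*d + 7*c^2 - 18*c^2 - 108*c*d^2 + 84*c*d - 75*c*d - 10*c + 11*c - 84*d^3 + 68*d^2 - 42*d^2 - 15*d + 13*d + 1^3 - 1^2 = 18*c^3 + c^2*(39*d - 11) + c*(-108*d^2 + 9*d + 1) - 84*d^3 + 26*d^2 - 2*d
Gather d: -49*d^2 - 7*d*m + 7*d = -49*d^2 + d*(7 - 7*m)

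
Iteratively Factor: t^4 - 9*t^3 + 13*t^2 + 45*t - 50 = (t - 5)*(t^3 - 4*t^2 - 7*t + 10) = (t - 5)*(t + 2)*(t^2 - 6*t + 5) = (t - 5)^2*(t + 2)*(t - 1)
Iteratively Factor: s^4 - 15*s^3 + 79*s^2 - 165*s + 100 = (s - 4)*(s^3 - 11*s^2 + 35*s - 25) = (s - 4)*(s - 1)*(s^2 - 10*s + 25) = (s - 5)*(s - 4)*(s - 1)*(s - 5)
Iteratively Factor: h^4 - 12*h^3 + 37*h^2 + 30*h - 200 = (h - 5)*(h^3 - 7*h^2 + 2*h + 40) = (h - 5)*(h + 2)*(h^2 - 9*h + 20) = (h - 5)*(h - 4)*(h + 2)*(h - 5)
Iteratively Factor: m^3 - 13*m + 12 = (m - 1)*(m^2 + m - 12) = (m - 1)*(m + 4)*(m - 3)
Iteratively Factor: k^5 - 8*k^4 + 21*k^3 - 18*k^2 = (k - 3)*(k^4 - 5*k^3 + 6*k^2) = k*(k - 3)*(k^3 - 5*k^2 + 6*k) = k*(k - 3)^2*(k^2 - 2*k) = k*(k - 3)^2*(k - 2)*(k)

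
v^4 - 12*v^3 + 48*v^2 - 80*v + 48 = (v - 6)*(v - 2)^3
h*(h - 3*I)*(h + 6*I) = h^3 + 3*I*h^2 + 18*h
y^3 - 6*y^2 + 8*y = y*(y - 4)*(y - 2)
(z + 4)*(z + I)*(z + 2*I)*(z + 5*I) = z^4 + 4*z^3 + 8*I*z^3 - 17*z^2 + 32*I*z^2 - 68*z - 10*I*z - 40*I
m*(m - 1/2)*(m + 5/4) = m^3 + 3*m^2/4 - 5*m/8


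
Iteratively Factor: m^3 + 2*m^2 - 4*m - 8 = (m - 2)*(m^2 + 4*m + 4) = (m - 2)*(m + 2)*(m + 2)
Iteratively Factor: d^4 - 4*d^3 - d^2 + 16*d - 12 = (d - 1)*(d^3 - 3*d^2 - 4*d + 12) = (d - 1)*(d + 2)*(d^2 - 5*d + 6) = (d - 3)*(d - 1)*(d + 2)*(d - 2)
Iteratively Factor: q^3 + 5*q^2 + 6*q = (q + 2)*(q^2 + 3*q) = (q + 2)*(q + 3)*(q)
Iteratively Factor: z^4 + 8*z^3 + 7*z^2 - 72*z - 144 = (z + 4)*(z^3 + 4*z^2 - 9*z - 36) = (z + 3)*(z + 4)*(z^2 + z - 12) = (z + 3)*(z + 4)^2*(z - 3)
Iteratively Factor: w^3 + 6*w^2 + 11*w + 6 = (w + 2)*(w^2 + 4*w + 3) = (w + 1)*(w + 2)*(w + 3)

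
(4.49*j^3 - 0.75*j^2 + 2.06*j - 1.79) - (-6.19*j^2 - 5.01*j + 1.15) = 4.49*j^3 + 5.44*j^2 + 7.07*j - 2.94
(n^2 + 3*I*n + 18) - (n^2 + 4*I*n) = -I*n + 18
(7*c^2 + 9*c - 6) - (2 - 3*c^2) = 10*c^2 + 9*c - 8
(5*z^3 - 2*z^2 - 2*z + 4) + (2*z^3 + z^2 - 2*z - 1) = 7*z^3 - z^2 - 4*z + 3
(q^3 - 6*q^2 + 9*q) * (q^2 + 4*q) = q^5 - 2*q^4 - 15*q^3 + 36*q^2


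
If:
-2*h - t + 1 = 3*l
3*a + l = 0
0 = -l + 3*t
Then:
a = -t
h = 1/2 - 5*t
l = 3*t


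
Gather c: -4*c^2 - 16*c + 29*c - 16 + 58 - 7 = -4*c^2 + 13*c + 35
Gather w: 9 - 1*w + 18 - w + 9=36 - 2*w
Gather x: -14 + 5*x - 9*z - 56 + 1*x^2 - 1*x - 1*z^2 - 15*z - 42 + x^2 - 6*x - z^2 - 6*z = 2*x^2 - 2*x - 2*z^2 - 30*z - 112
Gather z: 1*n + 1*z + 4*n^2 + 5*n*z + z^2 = 4*n^2 + n + z^2 + z*(5*n + 1)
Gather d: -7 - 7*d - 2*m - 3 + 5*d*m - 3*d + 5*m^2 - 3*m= d*(5*m - 10) + 5*m^2 - 5*m - 10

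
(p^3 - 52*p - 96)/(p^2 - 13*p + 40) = (p^2 + 8*p + 12)/(p - 5)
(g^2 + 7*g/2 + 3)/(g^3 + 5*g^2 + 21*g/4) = 2*(g + 2)/(g*(2*g + 7))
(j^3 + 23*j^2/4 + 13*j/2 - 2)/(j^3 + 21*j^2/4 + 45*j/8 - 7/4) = 2*(j + 4)/(2*j + 7)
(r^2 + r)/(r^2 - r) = (r + 1)/(r - 1)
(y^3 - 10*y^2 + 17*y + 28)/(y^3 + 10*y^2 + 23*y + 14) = (y^2 - 11*y + 28)/(y^2 + 9*y + 14)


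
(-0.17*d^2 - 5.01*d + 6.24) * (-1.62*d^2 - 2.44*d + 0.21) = 0.2754*d^4 + 8.531*d^3 + 2.0799*d^2 - 16.2777*d + 1.3104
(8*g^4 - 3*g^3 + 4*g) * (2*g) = 16*g^5 - 6*g^4 + 8*g^2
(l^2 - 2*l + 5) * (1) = l^2 - 2*l + 5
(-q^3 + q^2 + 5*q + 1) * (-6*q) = 6*q^4 - 6*q^3 - 30*q^2 - 6*q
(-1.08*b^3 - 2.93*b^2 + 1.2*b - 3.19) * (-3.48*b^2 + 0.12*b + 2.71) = 3.7584*b^5 + 10.0668*b^4 - 7.4544*b^3 + 3.3049*b^2 + 2.8692*b - 8.6449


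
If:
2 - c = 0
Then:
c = 2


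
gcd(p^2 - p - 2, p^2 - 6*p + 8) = p - 2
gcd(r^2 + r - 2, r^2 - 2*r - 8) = r + 2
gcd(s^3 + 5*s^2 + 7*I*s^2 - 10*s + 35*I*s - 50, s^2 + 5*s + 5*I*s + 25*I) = s^2 + s*(5 + 5*I) + 25*I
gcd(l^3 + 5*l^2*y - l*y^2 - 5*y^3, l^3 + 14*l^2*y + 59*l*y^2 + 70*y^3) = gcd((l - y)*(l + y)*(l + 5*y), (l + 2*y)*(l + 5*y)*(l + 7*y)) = l + 5*y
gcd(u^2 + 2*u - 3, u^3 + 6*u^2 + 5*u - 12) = u^2 + 2*u - 3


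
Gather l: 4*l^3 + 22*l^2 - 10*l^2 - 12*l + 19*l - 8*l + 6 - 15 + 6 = 4*l^3 + 12*l^2 - l - 3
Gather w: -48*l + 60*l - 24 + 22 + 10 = 12*l + 8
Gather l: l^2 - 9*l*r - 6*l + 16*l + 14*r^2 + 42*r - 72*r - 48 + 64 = l^2 + l*(10 - 9*r) + 14*r^2 - 30*r + 16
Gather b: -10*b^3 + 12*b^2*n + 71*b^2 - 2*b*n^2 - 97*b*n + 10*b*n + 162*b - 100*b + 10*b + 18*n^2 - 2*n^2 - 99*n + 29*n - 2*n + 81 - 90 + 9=-10*b^3 + b^2*(12*n + 71) + b*(-2*n^2 - 87*n + 72) + 16*n^2 - 72*n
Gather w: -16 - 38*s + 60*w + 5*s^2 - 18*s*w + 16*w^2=5*s^2 - 38*s + 16*w^2 + w*(60 - 18*s) - 16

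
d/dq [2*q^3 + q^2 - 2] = 2*q*(3*q + 1)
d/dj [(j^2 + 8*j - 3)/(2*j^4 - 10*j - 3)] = 2*((-j - 4)*(-2*j^4 + 10*j + 3) - (4*j^3 - 5)*(j^2 + 8*j - 3))/(-2*j^4 + 10*j + 3)^2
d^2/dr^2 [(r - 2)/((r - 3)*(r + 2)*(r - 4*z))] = 2*((r - 3)^2*(r - 2)*(r + 2)^2 + (r - 3)^2*(r - 2)*(r + 2)*(r - 4*z) + (r - 3)^2*(r - 2)*(r - 4*z)^2 - (r - 3)^2*(r + 2)^2*(r - 4*z) - (r - 3)^2*(r + 2)*(r - 4*z)^2 + (r - 3)*(r - 2)*(r + 2)^2*(r - 4*z) + (r - 3)*(r - 2)*(r + 2)*(r - 4*z)^2 - (r - 3)*(r + 2)^2*(r - 4*z)^2 + (r - 2)*(r + 2)^2*(r - 4*z)^2)/((r - 3)^3*(r + 2)^3*(r - 4*z)^3)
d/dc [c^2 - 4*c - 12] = 2*c - 4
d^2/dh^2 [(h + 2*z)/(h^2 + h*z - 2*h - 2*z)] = 2*((h + 2*z)*(2*h + z - 2)^2 + (-3*h - 3*z + 2)*(h^2 + h*z - 2*h - 2*z))/(h^2 + h*z - 2*h - 2*z)^3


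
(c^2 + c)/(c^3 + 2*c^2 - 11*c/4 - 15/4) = 4*c/(4*c^2 + 4*c - 15)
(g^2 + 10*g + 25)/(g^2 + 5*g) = (g + 5)/g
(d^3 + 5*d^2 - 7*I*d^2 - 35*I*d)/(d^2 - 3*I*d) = (d^2 + d*(5 - 7*I) - 35*I)/(d - 3*I)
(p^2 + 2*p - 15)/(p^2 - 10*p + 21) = (p + 5)/(p - 7)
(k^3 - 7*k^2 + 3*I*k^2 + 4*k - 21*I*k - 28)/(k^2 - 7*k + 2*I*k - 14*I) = (k^2 + 3*I*k + 4)/(k + 2*I)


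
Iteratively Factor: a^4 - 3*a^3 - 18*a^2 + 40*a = (a + 4)*(a^3 - 7*a^2 + 10*a) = (a - 2)*(a + 4)*(a^2 - 5*a) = (a - 5)*(a - 2)*(a + 4)*(a)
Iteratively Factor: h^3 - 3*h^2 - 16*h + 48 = (h + 4)*(h^2 - 7*h + 12) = (h - 4)*(h + 4)*(h - 3)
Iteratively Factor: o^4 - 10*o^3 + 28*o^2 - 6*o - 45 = (o - 3)*(o^3 - 7*o^2 + 7*o + 15) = (o - 3)^2*(o^2 - 4*o - 5) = (o - 5)*(o - 3)^2*(o + 1)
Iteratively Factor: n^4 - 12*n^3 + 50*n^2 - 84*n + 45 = (n - 5)*(n^3 - 7*n^2 + 15*n - 9) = (n - 5)*(n - 1)*(n^2 - 6*n + 9) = (n - 5)*(n - 3)*(n - 1)*(n - 3)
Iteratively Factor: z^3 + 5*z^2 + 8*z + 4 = (z + 1)*(z^2 + 4*z + 4) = (z + 1)*(z + 2)*(z + 2)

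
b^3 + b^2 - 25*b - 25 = (b - 5)*(b + 1)*(b + 5)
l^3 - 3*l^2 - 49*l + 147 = (l - 7)*(l - 3)*(l + 7)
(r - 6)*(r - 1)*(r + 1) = r^3 - 6*r^2 - r + 6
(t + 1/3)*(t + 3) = t^2 + 10*t/3 + 1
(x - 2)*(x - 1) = x^2 - 3*x + 2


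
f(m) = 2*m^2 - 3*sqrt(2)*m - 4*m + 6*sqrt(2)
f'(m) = 4*m - 3*sqrt(2) - 4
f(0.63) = 4.09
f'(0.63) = -5.72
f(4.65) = 13.40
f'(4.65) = 10.36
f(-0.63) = 14.47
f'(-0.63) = -10.76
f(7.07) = 50.18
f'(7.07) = 20.04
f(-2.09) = 34.45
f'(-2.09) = -16.60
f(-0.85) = 16.94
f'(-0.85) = -11.64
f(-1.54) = 25.92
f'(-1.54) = -14.40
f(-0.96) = 18.24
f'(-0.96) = -12.08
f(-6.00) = 129.94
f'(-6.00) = -32.24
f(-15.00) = 582.12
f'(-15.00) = -68.24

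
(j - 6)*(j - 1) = j^2 - 7*j + 6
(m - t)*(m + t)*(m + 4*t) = m^3 + 4*m^2*t - m*t^2 - 4*t^3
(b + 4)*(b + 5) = b^2 + 9*b + 20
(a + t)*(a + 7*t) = a^2 + 8*a*t + 7*t^2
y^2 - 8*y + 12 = (y - 6)*(y - 2)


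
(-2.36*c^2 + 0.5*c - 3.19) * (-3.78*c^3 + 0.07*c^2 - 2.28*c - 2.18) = 8.9208*c^5 - 2.0552*c^4 + 17.474*c^3 + 3.7815*c^2 + 6.1832*c + 6.9542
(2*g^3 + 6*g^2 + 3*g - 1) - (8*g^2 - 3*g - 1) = 2*g^3 - 2*g^2 + 6*g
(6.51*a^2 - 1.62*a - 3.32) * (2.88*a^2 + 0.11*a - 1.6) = 18.7488*a^4 - 3.9495*a^3 - 20.1558*a^2 + 2.2268*a + 5.312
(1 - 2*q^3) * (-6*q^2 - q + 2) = 12*q^5 + 2*q^4 - 4*q^3 - 6*q^2 - q + 2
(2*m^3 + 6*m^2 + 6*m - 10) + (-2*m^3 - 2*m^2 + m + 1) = 4*m^2 + 7*m - 9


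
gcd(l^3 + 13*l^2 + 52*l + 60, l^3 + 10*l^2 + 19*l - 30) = l^2 + 11*l + 30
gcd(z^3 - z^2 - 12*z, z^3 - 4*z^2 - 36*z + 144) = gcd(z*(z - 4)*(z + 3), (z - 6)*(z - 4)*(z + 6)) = z - 4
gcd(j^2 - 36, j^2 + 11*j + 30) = j + 6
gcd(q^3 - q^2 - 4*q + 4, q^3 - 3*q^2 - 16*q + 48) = 1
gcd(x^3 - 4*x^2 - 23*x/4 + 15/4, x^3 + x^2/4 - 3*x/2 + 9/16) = x^2 + x - 3/4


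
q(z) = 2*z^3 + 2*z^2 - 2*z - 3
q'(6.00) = 238.00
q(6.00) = 489.00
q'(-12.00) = 814.00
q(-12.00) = -3147.00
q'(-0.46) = -2.57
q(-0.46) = -1.85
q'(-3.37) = 52.66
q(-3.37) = -50.09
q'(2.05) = 31.42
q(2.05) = 18.54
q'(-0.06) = -2.22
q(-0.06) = -2.87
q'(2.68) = 51.81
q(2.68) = 44.50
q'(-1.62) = 7.27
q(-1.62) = -3.01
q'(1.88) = 26.73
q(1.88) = 13.60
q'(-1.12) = 1.05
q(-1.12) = -1.06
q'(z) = 6*z^2 + 4*z - 2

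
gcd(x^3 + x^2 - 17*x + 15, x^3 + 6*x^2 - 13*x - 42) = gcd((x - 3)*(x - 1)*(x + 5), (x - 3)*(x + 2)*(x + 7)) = x - 3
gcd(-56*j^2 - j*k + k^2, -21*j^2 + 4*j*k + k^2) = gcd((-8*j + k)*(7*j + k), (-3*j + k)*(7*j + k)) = 7*j + k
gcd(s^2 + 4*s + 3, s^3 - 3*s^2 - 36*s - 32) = s + 1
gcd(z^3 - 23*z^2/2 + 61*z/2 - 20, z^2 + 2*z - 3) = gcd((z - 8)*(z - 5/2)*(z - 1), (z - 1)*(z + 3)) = z - 1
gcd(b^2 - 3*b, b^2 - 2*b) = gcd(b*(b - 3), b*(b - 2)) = b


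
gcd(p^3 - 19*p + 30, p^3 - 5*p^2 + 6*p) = p^2 - 5*p + 6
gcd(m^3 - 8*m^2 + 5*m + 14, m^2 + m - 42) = 1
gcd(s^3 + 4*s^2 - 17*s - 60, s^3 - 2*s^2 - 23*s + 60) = s^2 + s - 20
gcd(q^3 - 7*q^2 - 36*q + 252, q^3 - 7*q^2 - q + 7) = q - 7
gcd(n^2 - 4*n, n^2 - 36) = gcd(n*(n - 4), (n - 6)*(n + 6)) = 1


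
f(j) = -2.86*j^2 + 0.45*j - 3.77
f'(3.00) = -16.71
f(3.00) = -28.16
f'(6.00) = -33.87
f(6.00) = -104.03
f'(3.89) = -21.80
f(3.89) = -45.30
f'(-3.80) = 22.19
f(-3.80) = -46.78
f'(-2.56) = 15.09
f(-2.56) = -23.67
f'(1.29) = -6.93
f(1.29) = -7.95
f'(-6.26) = 36.26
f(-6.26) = -118.66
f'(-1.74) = 10.40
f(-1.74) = -13.21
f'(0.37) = -1.67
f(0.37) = -4.00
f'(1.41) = -7.62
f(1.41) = -8.82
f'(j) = 0.45 - 5.72*j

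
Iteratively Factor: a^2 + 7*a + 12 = (a + 4)*(a + 3)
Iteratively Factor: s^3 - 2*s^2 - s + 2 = (s + 1)*(s^2 - 3*s + 2) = (s - 2)*(s + 1)*(s - 1)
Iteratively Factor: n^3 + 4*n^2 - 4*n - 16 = (n + 2)*(n^2 + 2*n - 8) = (n - 2)*(n + 2)*(n + 4)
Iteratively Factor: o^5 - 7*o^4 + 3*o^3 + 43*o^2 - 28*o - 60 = (o - 2)*(o^4 - 5*o^3 - 7*o^2 + 29*o + 30) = (o - 5)*(o - 2)*(o^3 - 7*o - 6) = (o - 5)*(o - 2)*(o + 1)*(o^2 - o - 6) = (o - 5)*(o - 2)*(o + 1)*(o + 2)*(o - 3)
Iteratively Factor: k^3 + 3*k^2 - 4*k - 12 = (k + 3)*(k^2 - 4) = (k - 2)*(k + 3)*(k + 2)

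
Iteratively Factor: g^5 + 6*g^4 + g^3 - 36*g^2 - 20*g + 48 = (g - 2)*(g^4 + 8*g^3 + 17*g^2 - 2*g - 24) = (g - 2)*(g - 1)*(g^3 + 9*g^2 + 26*g + 24) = (g - 2)*(g - 1)*(g + 4)*(g^2 + 5*g + 6) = (g - 2)*(g - 1)*(g + 2)*(g + 4)*(g + 3)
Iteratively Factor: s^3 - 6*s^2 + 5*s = (s - 5)*(s^2 - s) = (s - 5)*(s - 1)*(s)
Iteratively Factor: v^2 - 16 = (v - 4)*(v + 4)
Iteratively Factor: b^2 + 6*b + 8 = (b + 2)*(b + 4)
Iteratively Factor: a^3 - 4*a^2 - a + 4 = (a - 1)*(a^2 - 3*a - 4) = (a - 1)*(a + 1)*(a - 4)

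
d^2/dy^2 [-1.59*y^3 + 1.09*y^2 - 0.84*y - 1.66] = 2.18 - 9.54*y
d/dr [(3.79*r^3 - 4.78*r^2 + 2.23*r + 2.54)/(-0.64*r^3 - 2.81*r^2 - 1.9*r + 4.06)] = (-8.88178419700125e-16*r^5 - 13.7091*r^4 - 11.5476*r^3 + 66.3873*r^2 - 24.5388*r + 13.8798)/(0.4096*r^6 + 3.5968*r^5 + 10.3281*r^4 + 5.4812*r^3 - 19.2072*r^2 - 15.428*r + 16.4836)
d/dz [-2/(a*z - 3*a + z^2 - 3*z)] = 2*(a + 2*z - 3)/(a*z - 3*a + z^2 - 3*z)^2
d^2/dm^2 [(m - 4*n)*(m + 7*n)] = 2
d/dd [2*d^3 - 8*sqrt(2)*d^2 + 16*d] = 6*d^2 - 16*sqrt(2)*d + 16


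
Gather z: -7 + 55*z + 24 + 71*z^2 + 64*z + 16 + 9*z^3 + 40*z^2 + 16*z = 9*z^3 + 111*z^2 + 135*z + 33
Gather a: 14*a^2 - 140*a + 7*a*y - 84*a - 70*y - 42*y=14*a^2 + a*(7*y - 224) - 112*y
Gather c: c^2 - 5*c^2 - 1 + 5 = 4 - 4*c^2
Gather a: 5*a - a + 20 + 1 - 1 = 4*a + 20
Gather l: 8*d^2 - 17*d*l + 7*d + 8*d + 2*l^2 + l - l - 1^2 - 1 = 8*d^2 - 17*d*l + 15*d + 2*l^2 - 2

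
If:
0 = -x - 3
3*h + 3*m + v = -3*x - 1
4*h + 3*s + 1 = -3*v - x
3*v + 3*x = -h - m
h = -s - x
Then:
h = -113/8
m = 16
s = 137/8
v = 19/8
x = -3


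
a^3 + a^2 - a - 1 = (a - 1)*(a + 1)^2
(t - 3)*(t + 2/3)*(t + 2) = t^3 - t^2/3 - 20*t/3 - 4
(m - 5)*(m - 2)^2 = m^3 - 9*m^2 + 24*m - 20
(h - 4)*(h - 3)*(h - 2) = h^3 - 9*h^2 + 26*h - 24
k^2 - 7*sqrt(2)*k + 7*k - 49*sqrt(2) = (k + 7)*(k - 7*sqrt(2))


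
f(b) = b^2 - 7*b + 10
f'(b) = 2*b - 7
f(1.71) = 0.95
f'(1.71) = -3.58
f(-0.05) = 10.35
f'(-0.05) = -7.10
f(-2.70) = 36.19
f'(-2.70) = -12.40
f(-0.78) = 16.07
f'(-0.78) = -8.56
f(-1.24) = 20.22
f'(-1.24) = -9.48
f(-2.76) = 36.94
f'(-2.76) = -12.52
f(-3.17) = 42.24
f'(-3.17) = -13.34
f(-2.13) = 29.45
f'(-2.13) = -11.26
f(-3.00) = 40.00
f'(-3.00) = -13.00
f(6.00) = 4.00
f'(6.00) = 5.00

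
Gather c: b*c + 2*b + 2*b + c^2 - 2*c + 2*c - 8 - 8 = b*c + 4*b + c^2 - 16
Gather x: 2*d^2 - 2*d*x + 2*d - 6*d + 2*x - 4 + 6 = 2*d^2 - 4*d + x*(2 - 2*d) + 2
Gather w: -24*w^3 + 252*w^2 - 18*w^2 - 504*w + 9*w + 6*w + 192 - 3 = -24*w^3 + 234*w^2 - 489*w + 189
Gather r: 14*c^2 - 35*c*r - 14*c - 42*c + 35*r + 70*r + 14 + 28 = 14*c^2 - 56*c + r*(105 - 35*c) + 42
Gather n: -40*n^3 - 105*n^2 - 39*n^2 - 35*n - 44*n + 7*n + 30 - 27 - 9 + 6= -40*n^3 - 144*n^2 - 72*n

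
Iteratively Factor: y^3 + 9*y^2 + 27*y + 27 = (y + 3)*(y^2 + 6*y + 9) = (y + 3)^2*(y + 3)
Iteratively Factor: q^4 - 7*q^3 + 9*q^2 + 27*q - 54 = (q - 3)*(q^3 - 4*q^2 - 3*q + 18) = (q - 3)*(q + 2)*(q^2 - 6*q + 9) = (q - 3)^2*(q + 2)*(q - 3)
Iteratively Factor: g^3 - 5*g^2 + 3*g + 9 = (g - 3)*(g^2 - 2*g - 3) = (g - 3)^2*(g + 1)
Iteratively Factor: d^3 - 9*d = (d + 3)*(d^2 - 3*d) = d*(d + 3)*(d - 3)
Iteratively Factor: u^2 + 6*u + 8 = (u + 2)*(u + 4)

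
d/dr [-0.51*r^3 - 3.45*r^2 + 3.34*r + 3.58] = -1.53*r^2 - 6.9*r + 3.34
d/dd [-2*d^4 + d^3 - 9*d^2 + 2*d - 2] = -8*d^3 + 3*d^2 - 18*d + 2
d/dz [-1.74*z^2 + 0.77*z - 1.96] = 0.77 - 3.48*z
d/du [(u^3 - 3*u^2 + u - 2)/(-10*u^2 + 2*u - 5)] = (-10*u^4 + 4*u^3 - 11*u^2 - 10*u - 1)/(100*u^4 - 40*u^3 + 104*u^2 - 20*u + 25)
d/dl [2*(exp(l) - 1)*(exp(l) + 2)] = (4*exp(l) + 2)*exp(l)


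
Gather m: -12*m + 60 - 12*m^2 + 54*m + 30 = -12*m^2 + 42*m + 90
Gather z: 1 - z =1 - z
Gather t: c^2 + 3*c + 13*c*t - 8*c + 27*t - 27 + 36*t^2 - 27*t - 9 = c^2 + 13*c*t - 5*c + 36*t^2 - 36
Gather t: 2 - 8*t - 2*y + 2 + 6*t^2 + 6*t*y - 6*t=6*t^2 + t*(6*y - 14) - 2*y + 4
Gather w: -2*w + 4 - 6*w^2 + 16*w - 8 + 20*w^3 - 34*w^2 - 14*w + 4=20*w^3 - 40*w^2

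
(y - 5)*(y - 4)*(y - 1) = y^3 - 10*y^2 + 29*y - 20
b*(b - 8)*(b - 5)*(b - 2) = b^4 - 15*b^3 + 66*b^2 - 80*b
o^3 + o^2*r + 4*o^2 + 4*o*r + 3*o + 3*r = (o + 1)*(o + 3)*(o + r)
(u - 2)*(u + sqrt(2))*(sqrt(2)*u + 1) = sqrt(2)*u^3 - 2*sqrt(2)*u^2 + 3*u^2 - 6*u + sqrt(2)*u - 2*sqrt(2)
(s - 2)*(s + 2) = s^2 - 4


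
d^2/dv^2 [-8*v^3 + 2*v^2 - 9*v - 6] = 4 - 48*v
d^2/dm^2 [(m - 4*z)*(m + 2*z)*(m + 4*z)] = 6*m + 4*z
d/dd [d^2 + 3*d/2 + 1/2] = 2*d + 3/2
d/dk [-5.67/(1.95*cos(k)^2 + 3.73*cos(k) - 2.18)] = -(22.113*cos(k) + 21.1491)*sin(k)/(1.95*cos(k)^2 + 3.73*cos(k) - 2.18)^2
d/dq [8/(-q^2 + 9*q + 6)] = 8*(2*q - 9)/(-q^2 + 9*q + 6)^2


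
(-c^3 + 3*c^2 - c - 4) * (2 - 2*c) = 2*c^4 - 8*c^3 + 8*c^2 + 6*c - 8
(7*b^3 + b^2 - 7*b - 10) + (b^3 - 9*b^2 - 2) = 8*b^3 - 8*b^2 - 7*b - 12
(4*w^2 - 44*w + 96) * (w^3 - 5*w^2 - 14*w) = 4*w^5 - 64*w^4 + 260*w^3 + 136*w^2 - 1344*w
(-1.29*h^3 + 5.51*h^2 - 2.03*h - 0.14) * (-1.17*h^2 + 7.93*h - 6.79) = 1.5093*h^5 - 16.6764*h^4 + 54.8285*h^3 - 53.347*h^2 + 12.6735*h + 0.9506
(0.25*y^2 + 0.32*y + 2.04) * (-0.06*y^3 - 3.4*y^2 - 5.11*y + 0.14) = -0.015*y^5 - 0.8692*y^4 - 2.4879*y^3 - 8.5362*y^2 - 10.3796*y + 0.2856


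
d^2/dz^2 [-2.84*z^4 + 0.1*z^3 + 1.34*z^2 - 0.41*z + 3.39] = -34.08*z^2 + 0.6*z + 2.68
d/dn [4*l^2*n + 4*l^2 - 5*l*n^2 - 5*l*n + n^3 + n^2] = 4*l^2 - 10*l*n - 5*l + 3*n^2 + 2*n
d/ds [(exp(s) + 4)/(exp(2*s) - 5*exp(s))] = (-exp(2*s) - 8*exp(s) + 20)*exp(-s)/(exp(2*s) - 10*exp(s) + 25)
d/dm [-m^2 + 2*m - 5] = 2 - 2*m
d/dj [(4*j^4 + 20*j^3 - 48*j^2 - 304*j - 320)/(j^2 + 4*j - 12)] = 4*(2*j^5 + 17*j^4 - 8*j^3 - 152*j^2 + 448*j + 1232)/(j^4 + 8*j^3 - 8*j^2 - 96*j + 144)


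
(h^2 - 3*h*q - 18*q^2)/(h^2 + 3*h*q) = (h - 6*q)/h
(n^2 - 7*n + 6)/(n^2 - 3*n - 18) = (n - 1)/(n + 3)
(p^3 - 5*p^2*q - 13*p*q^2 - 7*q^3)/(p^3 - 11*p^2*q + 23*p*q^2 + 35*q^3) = (p + q)/(p - 5*q)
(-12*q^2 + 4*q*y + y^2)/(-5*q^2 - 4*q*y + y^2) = (12*q^2 - 4*q*y - y^2)/(5*q^2 + 4*q*y - y^2)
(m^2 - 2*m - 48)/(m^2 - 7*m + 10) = (m^2 - 2*m - 48)/(m^2 - 7*m + 10)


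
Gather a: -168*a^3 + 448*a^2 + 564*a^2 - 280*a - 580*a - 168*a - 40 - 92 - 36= -168*a^3 + 1012*a^2 - 1028*a - 168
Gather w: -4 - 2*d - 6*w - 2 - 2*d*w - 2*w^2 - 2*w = -2*d - 2*w^2 + w*(-2*d - 8) - 6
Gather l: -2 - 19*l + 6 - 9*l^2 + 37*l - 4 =-9*l^2 + 18*l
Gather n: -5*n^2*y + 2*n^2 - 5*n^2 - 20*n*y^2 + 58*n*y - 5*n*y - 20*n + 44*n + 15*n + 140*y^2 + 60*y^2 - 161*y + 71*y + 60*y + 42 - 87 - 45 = n^2*(-5*y - 3) + n*(-20*y^2 + 53*y + 39) + 200*y^2 - 30*y - 90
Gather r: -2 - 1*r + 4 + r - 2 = 0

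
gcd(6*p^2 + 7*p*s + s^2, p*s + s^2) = p + s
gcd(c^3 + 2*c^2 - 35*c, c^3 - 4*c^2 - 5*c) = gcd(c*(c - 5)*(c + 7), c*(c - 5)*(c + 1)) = c^2 - 5*c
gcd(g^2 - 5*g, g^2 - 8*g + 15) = g - 5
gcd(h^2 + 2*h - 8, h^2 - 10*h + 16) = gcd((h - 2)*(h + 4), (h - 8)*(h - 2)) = h - 2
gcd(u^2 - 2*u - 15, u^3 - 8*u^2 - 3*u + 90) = u^2 - 2*u - 15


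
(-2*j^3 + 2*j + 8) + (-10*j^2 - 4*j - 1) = -2*j^3 - 10*j^2 - 2*j + 7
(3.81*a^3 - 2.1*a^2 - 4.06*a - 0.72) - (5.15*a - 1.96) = 3.81*a^3 - 2.1*a^2 - 9.21*a + 1.24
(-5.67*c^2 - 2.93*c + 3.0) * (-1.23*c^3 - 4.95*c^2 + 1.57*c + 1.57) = 6.9741*c^5 + 31.6704*c^4 + 1.9116*c^3 - 28.352*c^2 + 0.1099*c + 4.71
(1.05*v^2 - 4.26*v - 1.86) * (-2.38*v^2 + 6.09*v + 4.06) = -2.499*v^4 + 16.5333*v^3 - 17.2536*v^2 - 28.623*v - 7.5516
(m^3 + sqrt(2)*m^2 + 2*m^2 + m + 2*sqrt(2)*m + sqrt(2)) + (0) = m^3 + sqrt(2)*m^2 + 2*m^2 + m + 2*sqrt(2)*m + sqrt(2)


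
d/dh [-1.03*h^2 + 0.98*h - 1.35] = 0.98 - 2.06*h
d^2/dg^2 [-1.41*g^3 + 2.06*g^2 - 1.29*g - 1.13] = 4.12 - 8.46*g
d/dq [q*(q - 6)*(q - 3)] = 3*q^2 - 18*q + 18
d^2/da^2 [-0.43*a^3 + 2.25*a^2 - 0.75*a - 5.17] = 4.5 - 2.58*a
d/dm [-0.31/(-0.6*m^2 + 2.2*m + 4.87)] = (0.682 - 0.372*m)/(-0.6*m^2 + 2.2*m + 4.87)^2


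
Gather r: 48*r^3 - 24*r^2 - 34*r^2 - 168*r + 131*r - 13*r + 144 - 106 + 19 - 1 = 48*r^3 - 58*r^2 - 50*r + 56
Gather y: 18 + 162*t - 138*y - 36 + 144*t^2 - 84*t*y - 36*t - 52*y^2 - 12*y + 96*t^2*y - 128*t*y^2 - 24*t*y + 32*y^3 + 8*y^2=144*t^2 + 126*t + 32*y^3 + y^2*(-128*t - 44) + y*(96*t^2 - 108*t - 150) - 18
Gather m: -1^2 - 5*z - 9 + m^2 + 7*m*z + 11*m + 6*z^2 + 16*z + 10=m^2 + m*(7*z + 11) + 6*z^2 + 11*z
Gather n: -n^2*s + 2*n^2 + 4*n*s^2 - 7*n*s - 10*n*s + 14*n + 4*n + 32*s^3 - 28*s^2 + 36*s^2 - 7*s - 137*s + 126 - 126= n^2*(2 - s) + n*(4*s^2 - 17*s + 18) + 32*s^3 + 8*s^2 - 144*s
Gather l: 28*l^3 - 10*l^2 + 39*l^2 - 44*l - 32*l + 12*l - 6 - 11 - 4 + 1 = 28*l^3 + 29*l^2 - 64*l - 20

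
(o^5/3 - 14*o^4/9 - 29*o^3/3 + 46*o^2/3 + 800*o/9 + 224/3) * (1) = o^5/3 - 14*o^4/9 - 29*o^3/3 + 46*o^2/3 + 800*o/9 + 224/3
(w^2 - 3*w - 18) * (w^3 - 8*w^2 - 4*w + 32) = w^5 - 11*w^4 + 2*w^3 + 188*w^2 - 24*w - 576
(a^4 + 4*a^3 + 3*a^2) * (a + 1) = a^5 + 5*a^4 + 7*a^3 + 3*a^2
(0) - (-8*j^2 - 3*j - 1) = 8*j^2 + 3*j + 1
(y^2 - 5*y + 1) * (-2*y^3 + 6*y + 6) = -2*y^5 + 10*y^4 + 4*y^3 - 24*y^2 - 24*y + 6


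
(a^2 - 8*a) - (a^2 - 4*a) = -4*a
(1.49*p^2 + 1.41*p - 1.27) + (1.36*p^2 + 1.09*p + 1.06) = 2.85*p^2 + 2.5*p - 0.21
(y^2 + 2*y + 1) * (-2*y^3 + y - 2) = -2*y^5 - 4*y^4 - y^3 - 3*y - 2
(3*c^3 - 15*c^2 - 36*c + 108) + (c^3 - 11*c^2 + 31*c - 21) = 4*c^3 - 26*c^2 - 5*c + 87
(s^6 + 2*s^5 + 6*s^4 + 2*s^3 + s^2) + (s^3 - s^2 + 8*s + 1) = s^6 + 2*s^5 + 6*s^4 + 3*s^3 + 8*s + 1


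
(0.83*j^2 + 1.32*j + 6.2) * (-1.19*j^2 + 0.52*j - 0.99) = -0.9877*j^4 - 1.1392*j^3 - 7.5133*j^2 + 1.9172*j - 6.138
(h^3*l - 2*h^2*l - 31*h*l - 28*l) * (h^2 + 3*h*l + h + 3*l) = h^5*l + 3*h^4*l^2 - h^4*l - 3*h^3*l^2 - 33*h^3*l - 99*h^2*l^2 - 59*h^2*l - 177*h*l^2 - 28*h*l - 84*l^2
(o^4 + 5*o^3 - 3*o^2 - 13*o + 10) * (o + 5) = o^5 + 10*o^4 + 22*o^3 - 28*o^2 - 55*o + 50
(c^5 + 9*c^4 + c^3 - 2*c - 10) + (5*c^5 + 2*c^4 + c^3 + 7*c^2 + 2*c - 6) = 6*c^5 + 11*c^4 + 2*c^3 + 7*c^2 - 16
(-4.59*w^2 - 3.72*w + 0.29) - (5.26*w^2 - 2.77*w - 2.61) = -9.85*w^2 - 0.95*w + 2.9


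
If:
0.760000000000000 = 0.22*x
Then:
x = 3.45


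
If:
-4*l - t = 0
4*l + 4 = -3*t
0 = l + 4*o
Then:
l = 1/2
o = -1/8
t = -2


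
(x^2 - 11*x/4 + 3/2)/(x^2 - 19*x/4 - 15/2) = (-4*x^2 + 11*x - 6)/(-4*x^2 + 19*x + 30)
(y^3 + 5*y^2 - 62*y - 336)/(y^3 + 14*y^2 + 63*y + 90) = (y^2 - y - 56)/(y^2 + 8*y + 15)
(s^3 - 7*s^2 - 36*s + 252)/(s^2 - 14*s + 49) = (s^2 - 36)/(s - 7)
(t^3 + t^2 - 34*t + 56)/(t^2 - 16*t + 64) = (t^3 + t^2 - 34*t + 56)/(t^2 - 16*t + 64)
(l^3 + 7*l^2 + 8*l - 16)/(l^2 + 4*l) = l + 3 - 4/l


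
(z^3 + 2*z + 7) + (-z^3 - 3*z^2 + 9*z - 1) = -3*z^2 + 11*z + 6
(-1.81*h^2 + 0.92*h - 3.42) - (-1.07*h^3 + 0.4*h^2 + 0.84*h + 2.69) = 1.07*h^3 - 2.21*h^2 + 0.0800000000000001*h - 6.11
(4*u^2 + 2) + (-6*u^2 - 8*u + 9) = -2*u^2 - 8*u + 11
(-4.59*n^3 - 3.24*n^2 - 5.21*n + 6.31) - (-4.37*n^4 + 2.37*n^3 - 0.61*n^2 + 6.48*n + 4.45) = 4.37*n^4 - 6.96*n^3 - 2.63*n^2 - 11.69*n + 1.86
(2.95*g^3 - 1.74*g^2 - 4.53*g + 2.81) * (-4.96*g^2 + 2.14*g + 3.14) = -14.632*g^5 + 14.9434*g^4 + 28.0082*g^3 - 29.0954*g^2 - 8.2108*g + 8.8234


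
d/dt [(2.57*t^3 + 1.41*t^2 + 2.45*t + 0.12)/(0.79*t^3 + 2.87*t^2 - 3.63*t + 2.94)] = (6.262*t^4 - 22.5292*t^3 + 10.2332*t^2 + 7.602*t + 7.6386)/(0.6241*t^6 + 4.5346*t^5 + 2.5015*t^4 - 16.191*t^3 + 30.0525*t^2 - 21.3444*t + 8.6436)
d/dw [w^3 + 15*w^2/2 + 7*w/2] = 3*w^2 + 15*w + 7/2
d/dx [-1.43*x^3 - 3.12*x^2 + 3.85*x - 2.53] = -4.29*x^2 - 6.24*x + 3.85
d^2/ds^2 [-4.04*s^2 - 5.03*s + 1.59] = -8.08000000000000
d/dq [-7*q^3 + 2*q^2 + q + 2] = -21*q^2 + 4*q + 1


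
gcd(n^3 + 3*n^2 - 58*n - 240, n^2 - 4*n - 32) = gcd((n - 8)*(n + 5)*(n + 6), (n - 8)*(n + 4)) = n - 8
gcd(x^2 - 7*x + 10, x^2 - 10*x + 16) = x - 2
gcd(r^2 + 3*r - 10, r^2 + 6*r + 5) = r + 5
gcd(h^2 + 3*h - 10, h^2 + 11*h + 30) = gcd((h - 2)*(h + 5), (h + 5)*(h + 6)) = h + 5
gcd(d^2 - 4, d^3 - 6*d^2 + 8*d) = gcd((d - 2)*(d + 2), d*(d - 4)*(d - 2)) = d - 2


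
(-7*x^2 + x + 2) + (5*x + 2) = -7*x^2 + 6*x + 4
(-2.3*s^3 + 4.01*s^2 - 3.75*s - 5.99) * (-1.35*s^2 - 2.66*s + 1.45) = 3.105*s^5 + 0.704499999999999*s^4 - 8.9391*s^3 + 23.876*s^2 + 10.4959*s - 8.6855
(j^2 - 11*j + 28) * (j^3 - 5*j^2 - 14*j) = j^5 - 16*j^4 + 69*j^3 + 14*j^2 - 392*j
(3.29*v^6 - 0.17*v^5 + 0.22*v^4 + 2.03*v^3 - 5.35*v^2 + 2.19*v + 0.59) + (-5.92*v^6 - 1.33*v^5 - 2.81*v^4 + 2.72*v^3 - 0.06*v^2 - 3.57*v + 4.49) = -2.63*v^6 - 1.5*v^5 - 2.59*v^4 + 4.75*v^3 - 5.41*v^2 - 1.38*v + 5.08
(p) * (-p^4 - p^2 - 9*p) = -p^5 - p^3 - 9*p^2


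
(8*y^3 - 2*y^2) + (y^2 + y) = 8*y^3 - y^2 + y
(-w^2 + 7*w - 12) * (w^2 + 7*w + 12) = -w^4 + 25*w^2 - 144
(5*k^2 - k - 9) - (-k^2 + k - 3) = 6*k^2 - 2*k - 6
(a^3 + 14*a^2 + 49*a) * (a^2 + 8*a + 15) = a^5 + 22*a^4 + 176*a^3 + 602*a^2 + 735*a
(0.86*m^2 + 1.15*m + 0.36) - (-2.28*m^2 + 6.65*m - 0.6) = 3.14*m^2 - 5.5*m + 0.96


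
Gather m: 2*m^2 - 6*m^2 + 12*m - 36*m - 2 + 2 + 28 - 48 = -4*m^2 - 24*m - 20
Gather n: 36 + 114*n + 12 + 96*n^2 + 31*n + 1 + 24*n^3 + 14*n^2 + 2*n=24*n^3 + 110*n^2 + 147*n + 49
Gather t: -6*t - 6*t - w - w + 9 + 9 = -12*t - 2*w + 18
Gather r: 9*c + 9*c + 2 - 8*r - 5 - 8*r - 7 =18*c - 16*r - 10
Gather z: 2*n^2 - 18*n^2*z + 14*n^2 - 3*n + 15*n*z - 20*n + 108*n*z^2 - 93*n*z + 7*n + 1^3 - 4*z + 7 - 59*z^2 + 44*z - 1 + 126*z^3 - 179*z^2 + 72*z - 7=16*n^2 - 16*n + 126*z^3 + z^2*(108*n - 238) + z*(-18*n^2 - 78*n + 112)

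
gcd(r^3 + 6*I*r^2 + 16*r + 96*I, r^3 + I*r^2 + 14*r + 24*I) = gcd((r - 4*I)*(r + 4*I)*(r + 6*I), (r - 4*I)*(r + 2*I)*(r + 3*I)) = r - 4*I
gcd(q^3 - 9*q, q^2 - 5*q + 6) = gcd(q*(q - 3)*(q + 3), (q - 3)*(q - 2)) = q - 3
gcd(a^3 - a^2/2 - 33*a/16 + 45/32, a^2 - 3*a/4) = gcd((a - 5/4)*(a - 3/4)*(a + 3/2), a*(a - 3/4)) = a - 3/4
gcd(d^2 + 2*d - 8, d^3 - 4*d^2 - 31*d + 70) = d - 2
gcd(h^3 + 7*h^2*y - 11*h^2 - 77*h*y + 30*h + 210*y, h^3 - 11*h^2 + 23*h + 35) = h - 5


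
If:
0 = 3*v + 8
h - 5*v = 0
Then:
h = -40/3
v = -8/3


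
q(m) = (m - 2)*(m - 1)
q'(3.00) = 3.00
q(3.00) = 2.00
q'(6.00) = 9.00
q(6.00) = 20.00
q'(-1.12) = -5.24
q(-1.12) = 6.61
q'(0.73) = -1.54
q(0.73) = 0.34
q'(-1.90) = -6.80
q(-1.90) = 11.31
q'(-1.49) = -5.98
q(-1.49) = 8.69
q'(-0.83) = -4.66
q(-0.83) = 5.18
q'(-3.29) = -9.58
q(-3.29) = 22.69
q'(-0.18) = -3.36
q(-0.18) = 2.57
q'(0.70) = -1.60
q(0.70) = 0.39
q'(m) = 2*m - 3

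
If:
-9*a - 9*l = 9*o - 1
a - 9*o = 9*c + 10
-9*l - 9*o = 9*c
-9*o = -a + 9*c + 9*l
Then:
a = 0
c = -1/9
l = 10/9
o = -1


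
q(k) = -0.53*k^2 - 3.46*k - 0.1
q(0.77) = -3.08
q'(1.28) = -4.82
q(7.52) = -56.09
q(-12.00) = -34.90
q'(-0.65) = -2.77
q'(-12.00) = 9.26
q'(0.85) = -4.36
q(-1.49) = 3.88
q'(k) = -1.06*k - 3.46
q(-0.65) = 1.93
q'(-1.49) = -1.88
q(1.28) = -5.40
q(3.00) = -15.25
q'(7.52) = -11.43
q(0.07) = -0.34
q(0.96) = -3.91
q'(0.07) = -3.53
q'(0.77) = -4.28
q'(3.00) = -6.64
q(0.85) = -3.42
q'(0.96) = -4.48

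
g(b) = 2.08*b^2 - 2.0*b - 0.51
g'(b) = 4.16*b - 2.0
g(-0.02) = -0.47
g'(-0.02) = -2.08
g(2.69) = 9.16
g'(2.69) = 9.19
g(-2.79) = 21.26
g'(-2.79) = -13.61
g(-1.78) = 9.64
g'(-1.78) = -9.40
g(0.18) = -0.80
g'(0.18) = -1.25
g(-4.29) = 46.35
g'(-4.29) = -19.85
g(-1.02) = 3.69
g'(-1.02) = -6.24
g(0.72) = -0.87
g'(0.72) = 1.00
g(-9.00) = 185.97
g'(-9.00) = -39.44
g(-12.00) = 323.01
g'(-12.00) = -51.92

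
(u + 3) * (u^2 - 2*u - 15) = u^3 + u^2 - 21*u - 45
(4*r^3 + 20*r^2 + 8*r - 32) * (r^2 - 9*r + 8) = 4*r^5 - 16*r^4 - 140*r^3 + 56*r^2 + 352*r - 256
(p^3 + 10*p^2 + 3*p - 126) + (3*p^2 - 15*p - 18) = p^3 + 13*p^2 - 12*p - 144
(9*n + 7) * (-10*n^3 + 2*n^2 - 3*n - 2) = -90*n^4 - 52*n^3 - 13*n^2 - 39*n - 14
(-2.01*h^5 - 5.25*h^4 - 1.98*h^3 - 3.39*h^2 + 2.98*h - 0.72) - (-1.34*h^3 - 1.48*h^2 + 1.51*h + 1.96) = -2.01*h^5 - 5.25*h^4 - 0.64*h^3 - 1.91*h^2 + 1.47*h - 2.68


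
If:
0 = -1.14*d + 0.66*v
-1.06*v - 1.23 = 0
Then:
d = -0.67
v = -1.16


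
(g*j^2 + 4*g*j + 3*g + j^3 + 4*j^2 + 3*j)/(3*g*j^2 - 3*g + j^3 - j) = (g*j + 3*g + j^2 + 3*j)/(3*g*j - 3*g + j^2 - j)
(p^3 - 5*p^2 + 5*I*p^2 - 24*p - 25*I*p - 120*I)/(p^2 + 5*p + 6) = (p^2 + p*(-8 + 5*I) - 40*I)/(p + 2)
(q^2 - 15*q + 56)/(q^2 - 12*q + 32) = (q - 7)/(q - 4)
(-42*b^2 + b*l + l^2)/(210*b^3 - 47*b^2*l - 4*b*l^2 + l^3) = -1/(5*b - l)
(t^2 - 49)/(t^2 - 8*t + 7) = (t + 7)/(t - 1)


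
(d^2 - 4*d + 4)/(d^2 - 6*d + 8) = (d - 2)/(d - 4)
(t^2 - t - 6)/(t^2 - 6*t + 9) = (t + 2)/(t - 3)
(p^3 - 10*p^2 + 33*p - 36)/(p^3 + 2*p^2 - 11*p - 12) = (p^2 - 7*p + 12)/(p^2 + 5*p + 4)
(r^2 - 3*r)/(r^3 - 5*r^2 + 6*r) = 1/(r - 2)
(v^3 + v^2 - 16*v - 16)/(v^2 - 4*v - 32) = (v^2 - 3*v - 4)/(v - 8)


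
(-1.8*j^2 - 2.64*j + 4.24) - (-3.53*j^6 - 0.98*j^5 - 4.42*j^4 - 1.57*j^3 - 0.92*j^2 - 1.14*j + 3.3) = 3.53*j^6 + 0.98*j^5 + 4.42*j^4 + 1.57*j^3 - 0.88*j^2 - 1.5*j + 0.94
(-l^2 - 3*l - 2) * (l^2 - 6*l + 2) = -l^4 + 3*l^3 + 14*l^2 + 6*l - 4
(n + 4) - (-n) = 2*n + 4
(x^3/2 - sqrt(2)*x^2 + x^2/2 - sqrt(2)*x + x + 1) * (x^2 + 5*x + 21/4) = x^5/2 - sqrt(2)*x^4 + 3*x^4 - 6*sqrt(2)*x^3 + 49*x^3/8 - 41*sqrt(2)*x^2/4 + 69*x^2/8 - 21*sqrt(2)*x/4 + 41*x/4 + 21/4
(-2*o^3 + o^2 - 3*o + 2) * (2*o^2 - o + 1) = -4*o^5 + 4*o^4 - 9*o^3 + 8*o^2 - 5*o + 2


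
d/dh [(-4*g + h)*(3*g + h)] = -g + 2*h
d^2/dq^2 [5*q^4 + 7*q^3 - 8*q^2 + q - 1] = 60*q^2 + 42*q - 16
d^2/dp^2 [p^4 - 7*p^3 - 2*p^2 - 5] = 12*p^2 - 42*p - 4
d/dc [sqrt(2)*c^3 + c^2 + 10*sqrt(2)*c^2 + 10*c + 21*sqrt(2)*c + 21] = 3*sqrt(2)*c^2 + 2*c + 20*sqrt(2)*c + 10 + 21*sqrt(2)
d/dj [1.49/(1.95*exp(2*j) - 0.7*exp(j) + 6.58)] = (1.043 - 5.811*exp(j))*exp(j)/(1.95*exp(2*j) - 0.7*exp(j) + 6.58)^2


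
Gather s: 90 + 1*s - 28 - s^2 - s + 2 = 64 - s^2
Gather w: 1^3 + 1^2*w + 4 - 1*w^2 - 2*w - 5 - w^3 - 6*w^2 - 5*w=-w^3 - 7*w^2 - 6*w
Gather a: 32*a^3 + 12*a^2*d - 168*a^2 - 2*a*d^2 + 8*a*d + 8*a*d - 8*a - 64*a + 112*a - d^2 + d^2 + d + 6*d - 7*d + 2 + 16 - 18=32*a^3 + a^2*(12*d - 168) + a*(-2*d^2 + 16*d + 40)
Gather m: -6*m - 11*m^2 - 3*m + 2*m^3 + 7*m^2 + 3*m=2*m^3 - 4*m^2 - 6*m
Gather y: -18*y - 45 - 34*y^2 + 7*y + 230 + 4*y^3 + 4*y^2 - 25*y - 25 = 4*y^3 - 30*y^2 - 36*y + 160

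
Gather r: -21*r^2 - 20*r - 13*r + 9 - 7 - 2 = -21*r^2 - 33*r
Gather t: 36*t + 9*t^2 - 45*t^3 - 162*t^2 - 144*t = -45*t^3 - 153*t^2 - 108*t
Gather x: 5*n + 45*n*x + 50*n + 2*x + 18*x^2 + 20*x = 55*n + 18*x^2 + x*(45*n + 22)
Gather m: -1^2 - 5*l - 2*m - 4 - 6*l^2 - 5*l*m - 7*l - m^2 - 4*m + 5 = -6*l^2 - 12*l - m^2 + m*(-5*l - 6)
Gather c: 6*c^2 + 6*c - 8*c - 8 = 6*c^2 - 2*c - 8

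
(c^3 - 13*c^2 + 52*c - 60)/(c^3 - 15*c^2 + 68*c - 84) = (c - 5)/(c - 7)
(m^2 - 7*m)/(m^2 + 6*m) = (m - 7)/(m + 6)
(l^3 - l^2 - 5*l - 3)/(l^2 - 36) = (l^3 - l^2 - 5*l - 3)/(l^2 - 36)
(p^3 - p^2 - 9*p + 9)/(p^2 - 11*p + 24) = (p^2 + 2*p - 3)/(p - 8)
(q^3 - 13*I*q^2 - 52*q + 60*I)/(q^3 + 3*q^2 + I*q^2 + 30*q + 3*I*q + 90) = (q^2 - 8*I*q - 12)/(q^2 + q*(3 + 6*I) + 18*I)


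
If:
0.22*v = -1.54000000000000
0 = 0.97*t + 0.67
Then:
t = -0.69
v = -7.00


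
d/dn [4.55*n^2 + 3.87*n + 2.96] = 9.1*n + 3.87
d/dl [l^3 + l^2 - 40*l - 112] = 3*l^2 + 2*l - 40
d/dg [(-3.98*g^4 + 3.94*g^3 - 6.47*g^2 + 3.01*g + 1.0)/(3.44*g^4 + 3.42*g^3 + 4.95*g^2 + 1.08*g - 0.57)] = (-27.1652*g^6 + 5.11159999999998*g^5 - 2.32799999999999*g^4 - 16.7636*g^3 - 38.8845*g^2 - 2.5242*g - 2.7957)/(11.8336*g^8 + 23.5296*g^7 + 45.7524*g^6 + 41.2884*g^5 + 27.9681*g^4 + 6.7932*g^3 - 4.4766*g^2 - 1.2312*g + 0.3249)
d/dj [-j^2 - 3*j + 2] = -2*j - 3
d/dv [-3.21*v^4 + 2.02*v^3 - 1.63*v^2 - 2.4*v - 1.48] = -12.84*v^3 + 6.06*v^2 - 3.26*v - 2.4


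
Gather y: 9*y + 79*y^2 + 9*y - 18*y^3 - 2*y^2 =-18*y^3 + 77*y^2 + 18*y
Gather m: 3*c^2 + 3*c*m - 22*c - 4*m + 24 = 3*c^2 - 22*c + m*(3*c - 4) + 24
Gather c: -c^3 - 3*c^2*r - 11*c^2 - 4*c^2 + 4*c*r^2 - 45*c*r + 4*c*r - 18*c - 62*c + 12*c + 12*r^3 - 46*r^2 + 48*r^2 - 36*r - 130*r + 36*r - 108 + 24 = -c^3 + c^2*(-3*r - 15) + c*(4*r^2 - 41*r - 68) + 12*r^3 + 2*r^2 - 130*r - 84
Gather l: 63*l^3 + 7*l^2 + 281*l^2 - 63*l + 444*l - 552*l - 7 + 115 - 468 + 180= 63*l^3 + 288*l^2 - 171*l - 180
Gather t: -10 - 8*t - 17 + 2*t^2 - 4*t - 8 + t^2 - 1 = 3*t^2 - 12*t - 36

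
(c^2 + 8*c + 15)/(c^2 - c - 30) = (c + 3)/(c - 6)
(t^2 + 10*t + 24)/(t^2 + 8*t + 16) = (t + 6)/(t + 4)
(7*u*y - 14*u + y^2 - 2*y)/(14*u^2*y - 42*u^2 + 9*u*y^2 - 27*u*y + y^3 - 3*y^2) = (y - 2)/(2*u*y - 6*u + y^2 - 3*y)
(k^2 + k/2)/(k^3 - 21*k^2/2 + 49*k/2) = (2*k + 1)/(2*k^2 - 21*k + 49)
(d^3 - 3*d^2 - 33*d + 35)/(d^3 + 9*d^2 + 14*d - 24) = (d^2 - 2*d - 35)/(d^2 + 10*d + 24)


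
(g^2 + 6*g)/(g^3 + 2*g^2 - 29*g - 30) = g/(g^2 - 4*g - 5)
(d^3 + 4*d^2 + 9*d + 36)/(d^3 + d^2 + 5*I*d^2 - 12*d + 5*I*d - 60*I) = (d^2 + 9)/(d^2 + d*(-3 + 5*I) - 15*I)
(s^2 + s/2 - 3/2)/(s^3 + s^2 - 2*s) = (s + 3/2)/(s*(s + 2))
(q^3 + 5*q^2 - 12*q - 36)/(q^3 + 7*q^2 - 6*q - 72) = (q + 2)/(q + 4)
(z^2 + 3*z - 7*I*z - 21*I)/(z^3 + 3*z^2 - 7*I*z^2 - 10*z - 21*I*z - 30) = (z - 7*I)/(z^2 - 7*I*z - 10)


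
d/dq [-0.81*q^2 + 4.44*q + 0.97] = 4.44 - 1.62*q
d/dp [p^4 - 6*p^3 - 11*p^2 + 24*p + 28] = 4*p^3 - 18*p^2 - 22*p + 24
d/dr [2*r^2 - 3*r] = 4*r - 3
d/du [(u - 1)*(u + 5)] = 2*u + 4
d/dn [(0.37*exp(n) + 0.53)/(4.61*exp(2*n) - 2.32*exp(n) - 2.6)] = (-1.7057*exp(2*n) - 4.8866*exp(n) + 0.2676)*exp(n)/(21.2521*exp(4*n) - 21.3904*exp(3*n) - 18.5896*exp(2*n) + 12.064*exp(n) + 6.76)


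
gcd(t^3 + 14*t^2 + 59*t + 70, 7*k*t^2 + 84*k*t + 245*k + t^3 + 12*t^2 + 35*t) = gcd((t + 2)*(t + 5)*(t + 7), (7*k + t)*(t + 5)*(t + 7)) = t^2 + 12*t + 35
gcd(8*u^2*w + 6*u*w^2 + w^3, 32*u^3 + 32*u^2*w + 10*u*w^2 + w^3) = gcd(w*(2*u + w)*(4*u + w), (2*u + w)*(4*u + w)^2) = 8*u^2 + 6*u*w + w^2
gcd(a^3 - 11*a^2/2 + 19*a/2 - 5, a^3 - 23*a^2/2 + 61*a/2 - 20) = a^2 - 7*a/2 + 5/2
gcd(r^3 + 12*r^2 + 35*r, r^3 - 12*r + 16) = 1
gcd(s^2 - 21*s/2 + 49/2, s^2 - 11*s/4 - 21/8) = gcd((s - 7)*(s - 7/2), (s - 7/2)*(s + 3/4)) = s - 7/2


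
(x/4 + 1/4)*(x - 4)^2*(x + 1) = x^4/4 - 3*x^3/2 + x^2/4 + 6*x + 4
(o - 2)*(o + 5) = o^2 + 3*o - 10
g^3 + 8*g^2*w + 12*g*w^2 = g*(g + 2*w)*(g + 6*w)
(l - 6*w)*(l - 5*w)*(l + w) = l^3 - 10*l^2*w + 19*l*w^2 + 30*w^3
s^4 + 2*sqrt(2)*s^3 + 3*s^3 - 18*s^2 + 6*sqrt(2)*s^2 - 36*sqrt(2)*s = s*(s - 3)*(s + 6)*(s + 2*sqrt(2))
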